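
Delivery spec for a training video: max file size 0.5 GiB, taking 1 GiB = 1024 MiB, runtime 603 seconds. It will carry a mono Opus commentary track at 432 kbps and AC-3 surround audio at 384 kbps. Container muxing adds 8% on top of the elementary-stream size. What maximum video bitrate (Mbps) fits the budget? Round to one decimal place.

5.8 Mbps

Budget: 0.5 GiB = 4295.0 Mb.
Stream payload after overhead: 4295.0 / 1.08 = 3976.8 Mb.
Total bitrate budget: 3976.8 Mb / 603 s = 6.595 Mbps.
Audio total: 432 + 384 = 816 kbps = 0.816 Mbps.
Video: 6.595 − 0.816 = 5.779 Mbps.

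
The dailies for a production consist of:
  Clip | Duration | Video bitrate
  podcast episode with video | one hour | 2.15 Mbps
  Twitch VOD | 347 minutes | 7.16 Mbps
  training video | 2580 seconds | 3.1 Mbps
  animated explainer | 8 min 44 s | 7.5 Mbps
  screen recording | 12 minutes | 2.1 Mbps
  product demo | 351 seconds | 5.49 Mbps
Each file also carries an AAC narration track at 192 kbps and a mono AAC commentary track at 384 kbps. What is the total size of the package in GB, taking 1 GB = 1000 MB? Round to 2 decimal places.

23.58 GB

Audio total: 192 + 384 = 576 kbps = 0.576 Mbps.
podcast episode with video: 2.726 Mbps × 3600 s = 9813.6 Mb
Twitch VOD: 7.736 Mbps × 20820 s = 161063.5 Mb
training video: 3.676 Mbps × 2580 s = 9484.1 Mb
animated explainer: 8.076 Mbps × 524 s = 4231.8 Mb
screen recording: 2.676 Mbps × 720 s = 1926.7 Mb
product demo: 6.066 Mbps × 351 s = 2129.2 Mb
Total: 188648.9 Mb = 23581.1 MB.
= 23.58 GB.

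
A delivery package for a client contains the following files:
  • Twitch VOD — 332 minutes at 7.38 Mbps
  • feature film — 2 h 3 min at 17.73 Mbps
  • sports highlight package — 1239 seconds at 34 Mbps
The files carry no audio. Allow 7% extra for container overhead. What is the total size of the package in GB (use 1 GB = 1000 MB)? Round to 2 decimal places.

Twitch VOD: 7.380 Mbps × 19920 s × 1.07 = 157300.3 Mb
feature film: 17.730 Mbps × 7380 s × 1.07 = 140006.7 Mb
sports highlight package: 34.000 Mbps × 1239 s × 1.07 = 45074.8 Mb
Total: 342381.8 Mb = 42797.7 MB.
= 42.80 GB.

42.80 GB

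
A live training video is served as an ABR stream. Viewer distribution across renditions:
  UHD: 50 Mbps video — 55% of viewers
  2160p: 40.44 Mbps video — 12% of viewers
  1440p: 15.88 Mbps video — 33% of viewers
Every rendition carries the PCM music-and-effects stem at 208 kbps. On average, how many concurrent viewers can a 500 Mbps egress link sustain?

13

Audio: 208 kbps = 0.208 Mbps.
Average per-viewer bitrate: 0.55×50.208 + 0.12×40.648 + 0.33×16.088 = 37.801 Mbps.
500 Mbps = 500.0 Mbps; 500.0 / 37.801 = 13.23 → 13.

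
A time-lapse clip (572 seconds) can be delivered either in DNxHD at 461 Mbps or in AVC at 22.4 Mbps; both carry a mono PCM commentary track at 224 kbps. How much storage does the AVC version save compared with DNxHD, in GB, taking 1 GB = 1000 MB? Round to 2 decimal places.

31.36 GB

Audio: 224 kbps = 0.224 Mbps.
DNxHD: 461.224 Mbps × 572 s = 263820.1 Mb = 32.978 GB.
AVC: 22.624 Mbps × 572 s = 12940.9 Mb = 1.618 GB.
Saving: 32.978 − 1.618 = 31.360 GB.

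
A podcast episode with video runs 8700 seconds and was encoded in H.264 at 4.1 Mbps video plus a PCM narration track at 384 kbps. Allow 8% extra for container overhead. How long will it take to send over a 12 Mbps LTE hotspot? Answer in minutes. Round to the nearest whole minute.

59 minutes

Audio: 384 kbps = 0.384 Mbps.
Total bitrate: 4.484 Mbps.
File: 4.484 Mbps × 8700 s = 39010.8 Mb.
With 8% container overhead: ×1.08. → 42131.7 Mb.
At 12 Mbps: 42131.7 / 12 = 3511.0 s ≈ 58.5 minutes.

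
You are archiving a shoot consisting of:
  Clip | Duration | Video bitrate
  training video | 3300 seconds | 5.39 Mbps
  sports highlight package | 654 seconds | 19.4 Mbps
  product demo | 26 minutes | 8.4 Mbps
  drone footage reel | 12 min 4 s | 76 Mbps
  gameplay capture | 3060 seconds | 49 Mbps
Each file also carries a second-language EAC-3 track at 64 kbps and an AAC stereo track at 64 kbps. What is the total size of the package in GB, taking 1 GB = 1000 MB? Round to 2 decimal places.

31.22 GB

Audio total: 64 + 64 = 128 kbps = 0.128 Mbps.
training video: 5.518 Mbps × 3300 s = 18209.4 Mb
sports highlight package: 19.528 Mbps × 654 s = 12771.3 Mb
product demo: 8.528 Mbps × 1560 s = 13303.7 Mb
drone footage reel: 76.128 Mbps × 724 s = 55116.7 Mb
gameplay capture: 49.128 Mbps × 3060 s = 150331.7 Mb
Total: 249732.7 Mb = 31216.6 MB.
= 31.22 GB.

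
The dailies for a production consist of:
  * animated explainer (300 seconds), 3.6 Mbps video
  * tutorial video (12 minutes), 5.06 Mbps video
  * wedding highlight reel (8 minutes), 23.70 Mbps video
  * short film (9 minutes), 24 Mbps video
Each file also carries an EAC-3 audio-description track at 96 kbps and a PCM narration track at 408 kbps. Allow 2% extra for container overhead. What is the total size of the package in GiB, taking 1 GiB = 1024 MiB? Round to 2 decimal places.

3.57 GiB

Audio total: 96 + 408 = 504 kbps = 0.504 Mbps.
animated explainer: 4.104 Mbps × 300 s × 1.02 = 1255.8 Mb
tutorial video: 5.564 Mbps × 720 s × 1.02 = 4086.2 Mb
wedding highlight reel: 24.204 Mbps × 480 s × 1.02 = 11850.3 Mb
short film: 24.504 Mbps × 540 s × 1.02 = 13496.8 Mb
Total: 30689.1 Mb = 3836.1 MB.
= 3.573 GiB.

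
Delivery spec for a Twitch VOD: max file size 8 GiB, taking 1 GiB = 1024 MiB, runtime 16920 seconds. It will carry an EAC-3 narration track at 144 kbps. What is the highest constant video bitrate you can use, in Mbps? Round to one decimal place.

3.9 Mbps

Budget: 8 GiB = 68719.5 Mb.
Total bitrate budget: 68719.5 Mb / 16920 s = 4.061 Mbps.
Audio: 144 kbps = 0.144 Mbps.
Video: 4.061 − 0.144 = 3.917 Mbps.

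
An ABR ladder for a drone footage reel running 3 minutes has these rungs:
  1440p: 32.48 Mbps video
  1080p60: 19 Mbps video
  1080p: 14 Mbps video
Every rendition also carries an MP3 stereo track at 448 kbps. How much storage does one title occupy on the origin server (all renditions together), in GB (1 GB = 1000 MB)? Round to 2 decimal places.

3 min = 180 s
Audio: 448 kbps = 0.448 Mbps.
Sum of rendition bitrates: (32.48+0.448) + (19+0.448) + (14+0.448) = 66.824 Mbps.
× 180 s = 12,028 Mb = 1,504 MB = 1.504 GB.

1.50 GB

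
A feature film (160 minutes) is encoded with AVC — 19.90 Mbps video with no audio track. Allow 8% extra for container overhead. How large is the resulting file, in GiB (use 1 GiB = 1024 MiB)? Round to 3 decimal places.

24.019 GiB

160 min = 9600 s
Total bitrate: 19.90 Mbps.
Stream data: 19.900 Mbps × 9600 s = 191040.0 Mb.
With 8% container overhead: ×1.08.
206,323 Mb = 25,790,400,000 bytes ÷ 1,073,741,824 = 24.02 GiB.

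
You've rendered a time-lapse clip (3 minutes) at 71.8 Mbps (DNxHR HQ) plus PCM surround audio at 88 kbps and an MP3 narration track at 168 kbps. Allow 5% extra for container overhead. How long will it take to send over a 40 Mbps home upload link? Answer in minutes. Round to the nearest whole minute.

6 minutes

3 min = 180 s
Audio total: 88 + 168 = 256 kbps = 0.256 Mbps.
Total bitrate: 72.056 Mbps.
File: 72.056 Mbps × 180 s = 12970.1 Mb.
With 5% container overhead: ×1.05. → 13618.6 Mb.
At 40 Mbps: 13618.6 / 40 = 340.5 s ≈ 5.67 minutes.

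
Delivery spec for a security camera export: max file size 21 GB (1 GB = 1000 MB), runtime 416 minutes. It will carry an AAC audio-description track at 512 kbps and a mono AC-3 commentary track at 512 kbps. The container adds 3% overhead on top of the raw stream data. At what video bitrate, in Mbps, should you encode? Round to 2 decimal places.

5.51 Mbps

Budget: 21 GB = 168000.0 Mb.
Stream payload after overhead: 168000.0 / 1.03 = 163106.8 Mb.
416 min = 24960 s
Total bitrate budget: 163106.8 Mb / 24960 s = 6.535 Mbps.
Audio total: 512 + 512 = 1024 kbps = 1.024 Mbps.
Video: 6.535 − 1.024 = 5.511 Mbps.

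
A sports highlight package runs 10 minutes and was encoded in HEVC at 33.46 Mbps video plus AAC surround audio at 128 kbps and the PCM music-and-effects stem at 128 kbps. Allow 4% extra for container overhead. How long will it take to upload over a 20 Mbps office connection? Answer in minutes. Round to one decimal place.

17.5 minutes

10 min = 600 s
Audio total: 128 + 128 = 256 kbps = 0.256 Mbps.
Total bitrate: 33.716 Mbps.
File: 33.716 Mbps × 600 s = 20229.6 Mb.
With 4% container overhead: ×1.04. → 21038.8 Mb.
At 20 Mbps: 21038.8 / 20 = 1051.9 s ≈ 17.5 minutes.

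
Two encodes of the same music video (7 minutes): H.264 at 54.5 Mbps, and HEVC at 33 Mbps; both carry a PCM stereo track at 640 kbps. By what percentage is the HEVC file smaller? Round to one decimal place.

7 min = 420 s
Audio: 640 kbps = 0.640 Mbps.
H.264: 55.140 Mbps × 420 s = 23158.8 Mb = 2.696 GiB.
HEVC: 33.640 Mbps × 420 s = 14128.8 Mb = 1.645 GiB.
Reduction: (1 − 1.645/2.696) × 100 = 38.99%.

39.0%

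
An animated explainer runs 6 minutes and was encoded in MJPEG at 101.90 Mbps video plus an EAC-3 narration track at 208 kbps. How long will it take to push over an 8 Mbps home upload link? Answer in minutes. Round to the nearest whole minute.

77 minutes

6 min = 360 s
Audio: 208 kbps = 0.208 Mbps.
Total bitrate: 102.108 Mbps.
File: 102.108 Mbps × 360 s = 36758.9 Mb.
At 8 Mbps: 36758.9 / 8 = 4594.9 s ≈ 76.6 minutes.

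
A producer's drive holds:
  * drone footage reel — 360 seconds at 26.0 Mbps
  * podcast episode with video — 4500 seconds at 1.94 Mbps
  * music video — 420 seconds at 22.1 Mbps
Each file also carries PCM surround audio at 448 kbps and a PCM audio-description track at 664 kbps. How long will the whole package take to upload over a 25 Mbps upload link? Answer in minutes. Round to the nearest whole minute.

22 minutes

Audio total: 448 + 664 = 1112 kbps = 1.112 Mbps.
drone footage reel: 27.112 Mbps × 360 s = 9760.3 Mb
podcast episode with video: 3.052 Mbps × 4500 s = 13734.0 Mb
music video: 23.212 Mbps × 420 s = 9749.0 Mb
Total: 33243.4 Mb = 4155.4 MB.
At 25 Mbps: 33243.4 / 25 = 1330 s ≈ 22.2 minutes.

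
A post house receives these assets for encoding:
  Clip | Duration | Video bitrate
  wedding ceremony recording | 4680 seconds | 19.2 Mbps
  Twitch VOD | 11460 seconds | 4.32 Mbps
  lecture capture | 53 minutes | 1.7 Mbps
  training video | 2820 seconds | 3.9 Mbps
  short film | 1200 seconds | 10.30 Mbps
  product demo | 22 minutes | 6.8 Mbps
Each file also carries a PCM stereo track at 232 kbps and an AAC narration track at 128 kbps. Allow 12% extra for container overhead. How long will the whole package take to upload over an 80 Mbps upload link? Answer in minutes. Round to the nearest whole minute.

43 minutes

Audio total: 232 + 128 = 360 kbps = 0.360 Mbps.
wedding ceremony recording: 19.560 Mbps × 4680 s × 1.12 = 102525.7 Mb
Twitch VOD: 4.680 Mbps × 11460 s × 1.12 = 60068.7 Mb
lecture capture: 2.060 Mbps × 3180 s × 1.12 = 7336.9 Mb
training video: 4.260 Mbps × 2820 s × 1.12 = 13454.8 Mb
short film: 10.660 Mbps × 1200 s × 1.12 = 14327.0 Mb
product demo: 7.160 Mbps × 1320 s × 1.12 = 10585.3 Mb
Total: 208298.5 Mb = 26037.3 MB.
At 80 Mbps: 208298.5 / 80 = 2604 s ≈ 43.4 minutes.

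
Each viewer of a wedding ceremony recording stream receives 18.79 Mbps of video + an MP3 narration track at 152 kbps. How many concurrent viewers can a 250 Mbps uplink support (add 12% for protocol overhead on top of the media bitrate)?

Audio: 152 kbps = 0.152 Mbps.
Per-viewer media rate: 18.942 Mbps.
On the wire with 12% overhead: 21.215 Mbps.
250 Mbps = 250.0 Mbps; 250.0 / 21.215 = 11.78 → 11 viewers.

11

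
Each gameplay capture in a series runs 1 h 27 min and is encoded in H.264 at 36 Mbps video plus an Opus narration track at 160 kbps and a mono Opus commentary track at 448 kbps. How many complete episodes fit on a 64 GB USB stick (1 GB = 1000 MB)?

2

1 h 27 min = 87 min = 5220 s
Audio total: 160 + 448 = 608 kbps = 0.608 Mbps.
Total bitrate: 36.608 Mbps.
Per item: 36.608 Mbps × 5220 s = 191,094 Mb = 23,887 MB.
Capacity: 64 GB = 512,000 Mb; 2.68 items → 2 complete.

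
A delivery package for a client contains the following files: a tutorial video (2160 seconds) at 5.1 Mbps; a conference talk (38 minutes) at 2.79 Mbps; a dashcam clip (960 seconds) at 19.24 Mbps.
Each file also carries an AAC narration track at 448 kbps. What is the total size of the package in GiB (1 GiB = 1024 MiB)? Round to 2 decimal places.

4.45 GiB

Audio: 448 kbps = 0.448 Mbps.
tutorial video: 5.548 Mbps × 2160 s = 11983.7 Mb
conference talk: 3.238 Mbps × 2280 s = 7382.6 Mb
dashcam clip: 19.688 Mbps × 960 s = 18900.5 Mb
Total: 38266.8 Mb = 4783.4 MB.
= 4.455 GiB.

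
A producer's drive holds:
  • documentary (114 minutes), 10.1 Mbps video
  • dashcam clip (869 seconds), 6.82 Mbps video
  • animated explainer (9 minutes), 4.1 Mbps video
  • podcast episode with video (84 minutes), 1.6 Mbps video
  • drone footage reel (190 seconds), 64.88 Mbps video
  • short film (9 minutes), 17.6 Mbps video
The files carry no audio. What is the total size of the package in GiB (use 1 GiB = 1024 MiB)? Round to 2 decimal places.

12.47 GiB

documentary: 10.100 Mbps × 6840 s = 69084.0 Mb
dashcam clip: 6.820 Mbps × 869 s = 5926.6 Mb
animated explainer: 4.100 Mbps × 540 s = 2214.0 Mb
podcast episode with video: 1.600 Mbps × 5040 s = 8064.0 Mb
drone footage reel: 64.880 Mbps × 190 s = 12327.2 Mb
short film: 17.600 Mbps × 540 s = 9504.0 Mb
Total: 107119.8 Mb = 13390.0 MB.
= 12.47 GiB.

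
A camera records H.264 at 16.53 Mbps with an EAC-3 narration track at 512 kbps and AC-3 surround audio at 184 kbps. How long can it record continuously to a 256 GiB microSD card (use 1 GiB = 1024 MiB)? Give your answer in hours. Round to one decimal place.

35.5 hours

Audio total: 512 + 184 = 696 kbps = 0.696 Mbps.
Total bitrate: 16.53 + 0.696 = 17.226 Mbps.
Capacity: 256 GiB = 2,199,023 Mb.
Recording time: 2,199,023 / 17.226 = 127,657 s ≈ 35.5 hours.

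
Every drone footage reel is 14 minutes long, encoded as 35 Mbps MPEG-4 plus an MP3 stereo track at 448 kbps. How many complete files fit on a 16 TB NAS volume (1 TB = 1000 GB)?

14 min = 840 s
Audio: 448 kbps = 0.448 Mbps.
Total bitrate: 35.448 Mbps.
Per item: 35.448 Mbps × 840 s = 29,776 Mb = 3,722 MB.
Capacity: 16 TB = 128,000,000 Mb; 4298.72 items → 4298 complete.

4298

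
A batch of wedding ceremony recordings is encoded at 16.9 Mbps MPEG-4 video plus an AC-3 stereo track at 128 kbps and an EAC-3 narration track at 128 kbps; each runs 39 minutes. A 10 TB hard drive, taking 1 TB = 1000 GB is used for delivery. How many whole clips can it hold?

39 min = 2340 s
Audio total: 128 + 128 = 256 kbps = 0.256 Mbps.
Total bitrate: 17.156 Mbps.
Per item: 17.156 Mbps × 2340 s = 40,145 Mb = 5,018 MB.
Capacity: 10 TB = 80,000,000 Mb; 1992.77 items → 1992 complete.

1992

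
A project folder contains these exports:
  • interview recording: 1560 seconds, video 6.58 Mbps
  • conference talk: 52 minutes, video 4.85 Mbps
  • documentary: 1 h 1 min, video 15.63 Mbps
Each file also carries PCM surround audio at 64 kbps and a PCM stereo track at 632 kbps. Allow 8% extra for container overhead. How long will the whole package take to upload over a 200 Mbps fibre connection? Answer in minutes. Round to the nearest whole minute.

8 minutes

Audio total: 64 + 632 = 696 kbps = 0.696 Mbps.
interview recording: 7.276 Mbps × 1560 s × 1.08 = 12258.6 Mb
conference talk: 5.546 Mbps × 3120 s × 1.08 = 18687.8 Mb
documentary: 16.326 Mbps × 3660 s × 1.08 = 64533.4 Mb
Total: 95479.8 Mb = 11935.0 MB.
At 200 Mbps: 95479.8 / 200 = 477 s ≈ 7.96 minutes.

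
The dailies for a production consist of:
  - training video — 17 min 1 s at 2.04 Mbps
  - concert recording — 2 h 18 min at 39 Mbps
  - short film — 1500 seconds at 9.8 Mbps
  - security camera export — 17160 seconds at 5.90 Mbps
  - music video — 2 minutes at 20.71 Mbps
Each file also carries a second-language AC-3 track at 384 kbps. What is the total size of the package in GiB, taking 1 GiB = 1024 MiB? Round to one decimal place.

Audio: 384 kbps = 0.384 Mbps.
training video: 2.424 Mbps × 1021 s = 2474.9 Mb
concert recording: 39.384 Mbps × 8280 s = 326099.5 Mb
short film: 10.184 Mbps × 1500 s = 15276.0 Mb
security camera export: 6.284 Mbps × 17160 s = 107833.4 Mb
music video: 21.094 Mbps × 120 s = 2531.3 Mb
Total: 454215.1 Mb = 56776.9 MB.
= 52.88 GiB.

52.9 GiB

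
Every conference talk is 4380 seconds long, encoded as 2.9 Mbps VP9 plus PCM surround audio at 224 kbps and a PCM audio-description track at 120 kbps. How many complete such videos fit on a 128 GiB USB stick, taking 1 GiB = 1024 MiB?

Audio total: 224 + 120 = 344 kbps = 0.344 Mbps.
Total bitrate: 3.244 Mbps.
Per item: 3.244 Mbps × 4380 s = 14,209 Mb = 1,776 MB.
Capacity: 128 GiB = 1,099,512 Mb; 77.38 items → 77 complete.

77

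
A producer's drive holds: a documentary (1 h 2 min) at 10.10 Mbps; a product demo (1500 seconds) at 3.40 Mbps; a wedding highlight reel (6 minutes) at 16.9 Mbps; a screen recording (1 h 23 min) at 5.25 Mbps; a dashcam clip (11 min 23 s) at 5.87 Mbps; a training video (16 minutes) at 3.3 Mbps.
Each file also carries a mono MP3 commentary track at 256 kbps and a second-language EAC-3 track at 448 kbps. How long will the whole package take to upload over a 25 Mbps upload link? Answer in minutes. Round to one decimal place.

60.4 minutes

Audio total: 256 + 448 = 704 kbps = 0.704 Mbps.
documentary: 10.804 Mbps × 3720 s = 40190.9 Mb
product demo: 4.104 Mbps × 1500 s = 6156.0 Mb
wedding highlight reel: 17.604 Mbps × 360 s = 6337.4 Mb
screen recording: 5.954 Mbps × 4980 s = 29650.9 Mb
dashcam clip: 6.574 Mbps × 683 s = 4490.0 Mb
training video: 4.004 Mbps × 960 s = 3843.8 Mb
Total: 90669.1 Mb = 11333.6 MB.
At 25 Mbps: 90669.1 / 25 = 3627 s ≈ 60.4 minutes.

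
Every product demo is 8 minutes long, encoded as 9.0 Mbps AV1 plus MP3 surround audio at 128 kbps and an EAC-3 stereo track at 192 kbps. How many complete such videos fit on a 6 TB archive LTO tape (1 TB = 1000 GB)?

8 min = 480 s
Audio total: 128 + 192 = 320 kbps = 0.320 Mbps.
Total bitrate: 9.320 Mbps.
Per item: 9.320 Mbps × 480 s = 4,474 Mb = 559.2 MB.
Capacity: 6 TB = 48,000,000 Mb; 10729.61 items → 10729 complete.

10729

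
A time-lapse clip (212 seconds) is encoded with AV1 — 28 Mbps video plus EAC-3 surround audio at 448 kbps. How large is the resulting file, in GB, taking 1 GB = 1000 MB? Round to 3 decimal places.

Audio: 448 kbps = 0.448 Mbps.
Total bitrate: 28 + 0.448 = 28.448 Mbps.
Stream data: 28.448 Mbps × 212 s = 6031.0 Mb.
6,031 Mb ÷ 8 = 753.9 MB → 0.7539 GB.

0.754 GB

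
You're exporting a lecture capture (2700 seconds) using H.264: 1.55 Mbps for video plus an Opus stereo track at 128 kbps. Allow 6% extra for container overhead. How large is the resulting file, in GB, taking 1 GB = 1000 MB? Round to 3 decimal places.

Audio: 128 kbps = 0.128 Mbps.
Total bitrate: 1.55 + 0.128 = 1.678 Mbps.
Stream data: 1.678 Mbps × 2700 s = 4530.6 Mb.
With 6% container overhead: ×1.06.
4,802 Mb ÷ 8 = 600.3 MB → 0.6003 GB.

0.600 GB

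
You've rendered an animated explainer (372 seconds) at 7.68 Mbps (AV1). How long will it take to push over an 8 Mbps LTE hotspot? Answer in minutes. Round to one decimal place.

6.0 minutes

File: 7.680 Mbps × 372 s = 2857.0 Mb.
At 8 Mbps: 2857.0 / 8 = 357.1 s ≈ 5.95 minutes.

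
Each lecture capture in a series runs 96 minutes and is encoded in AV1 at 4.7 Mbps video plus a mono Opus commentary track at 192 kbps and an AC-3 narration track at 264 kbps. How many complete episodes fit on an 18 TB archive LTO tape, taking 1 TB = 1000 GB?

96 min = 5760 s
Audio total: 192 + 264 = 456 kbps = 0.456 Mbps.
Total bitrate: 5.156 Mbps.
Per item: 5.156 Mbps × 5760 s = 29,699 Mb = 3,712 MB.
Capacity: 18 TB = 144,000,000 Mb; 4848.72 items → 4848 complete.

4848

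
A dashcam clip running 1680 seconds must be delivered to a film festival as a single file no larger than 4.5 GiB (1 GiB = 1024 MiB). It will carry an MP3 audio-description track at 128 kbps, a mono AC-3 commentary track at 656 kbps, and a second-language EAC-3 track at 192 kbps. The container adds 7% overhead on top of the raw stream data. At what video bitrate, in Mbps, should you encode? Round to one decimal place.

20.5 Mbps

Budget: 4.5 GiB = 38654.7 Mb.
Stream payload after overhead: 38654.7 / 1.07 = 36125.9 Mb.
Total bitrate budget: 36125.9 Mb / 1680 s = 21.504 Mbps.
Audio total: 128 + 656 + 192 = 976 kbps = 0.976 Mbps.
Video: 21.504 − 0.976 = 20.528 Mbps.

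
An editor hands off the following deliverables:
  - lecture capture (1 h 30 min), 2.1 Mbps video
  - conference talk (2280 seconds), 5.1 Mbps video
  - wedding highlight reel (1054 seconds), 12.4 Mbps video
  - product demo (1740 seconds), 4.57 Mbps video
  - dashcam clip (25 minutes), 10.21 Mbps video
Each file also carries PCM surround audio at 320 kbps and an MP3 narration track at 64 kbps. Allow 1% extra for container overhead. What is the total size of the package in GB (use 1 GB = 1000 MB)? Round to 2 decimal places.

8.07 GB

Audio total: 320 + 64 = 384 kbps = 0.384 Mbps.
lecture capture: 2.484 Mbps × 5400 s × 1.01 = 13547.7 Mb
conference talk: 5.484 Mbps × 2280 s × 1.01 = 12628.6 Mb
wedding highlight reel: 12.784 Mbps × 1054 s × 1.01 = 13609.1 Mb
product demo: 4.954 Mbps × 1740 s × 1.01 = 8706.2 Mb
dashcam clip: 10.594 Mbps × 1500 s × 1.01 = 16049.9 Mb
Total: 64541.4 Mb = 8067.7 MB.
= 8.068 GB.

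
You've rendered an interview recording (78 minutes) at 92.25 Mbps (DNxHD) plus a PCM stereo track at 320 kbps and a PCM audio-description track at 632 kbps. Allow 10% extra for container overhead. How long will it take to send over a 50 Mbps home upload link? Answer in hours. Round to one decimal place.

2.7 hours

78 min = 4680 s
Audio total: 320 + 632 = 952 kbps = 0.952 Mbps.
Total bitrate: 93.202 Mbps.
File: 93.202 Mbps × 4680 s = 436185.4 Mb.
With 10% container overhead: ×1.10. → 479803.9 Mb.
At 50 Mbps: 479803.9 / 50 = 9596.1 s ≈ 2.67 hours.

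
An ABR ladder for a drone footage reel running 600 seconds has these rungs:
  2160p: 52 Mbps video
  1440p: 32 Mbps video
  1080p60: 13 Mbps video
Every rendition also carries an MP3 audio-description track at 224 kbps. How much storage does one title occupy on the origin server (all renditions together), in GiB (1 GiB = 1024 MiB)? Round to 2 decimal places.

Audio: 224 kbps = 0.224 Mbps.
Sum of rendition bitrates: (52+0.224) + (32+0.224) + (13+0.224) = 97.672 Mbps.
× 600 s = 58,603 Mb = 7,325 MB = 6.822 GiB.

6.82 GiB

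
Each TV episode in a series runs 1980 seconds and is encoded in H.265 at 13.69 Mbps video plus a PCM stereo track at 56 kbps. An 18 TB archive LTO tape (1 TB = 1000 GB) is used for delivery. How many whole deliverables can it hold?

5290

Audio: 56 kbps = 0.056 Mbps.
Total bitrate: 13.746 Mbps.
Per item: 13.746 Mbps × 1980 s = 27,217 Mb = 3,402 MB.
Capacity: 18 TB = 144,000,000 Mb; 5290.80 items → 5290 complete.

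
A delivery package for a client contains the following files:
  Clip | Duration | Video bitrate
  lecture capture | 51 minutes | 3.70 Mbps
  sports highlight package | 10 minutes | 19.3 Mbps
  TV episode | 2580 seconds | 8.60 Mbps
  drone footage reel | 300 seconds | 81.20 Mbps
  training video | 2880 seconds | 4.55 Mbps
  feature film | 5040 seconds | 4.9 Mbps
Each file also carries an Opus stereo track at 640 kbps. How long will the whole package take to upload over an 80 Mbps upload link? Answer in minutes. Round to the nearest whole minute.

Audio: 640 kbps = 0.640 Mbps.
lecture capture: 4.340 Mbps × 3060 s = 13280.4 Mb
sports highlight package: 19.940 Mbps × 600 s = 11964.0 Mb
TV episode: 9.240 Mbps × 2580 s = 23839.2 Mb
drone footage reel: 81.840 Mbps × 300 s = 24552.0 Mb
training video: 5.190 Mbps × 2880 s = 14947.2 Mb
feature film: 5.540 Mbps × 5040 s = 27921.6 Mb
Total: 116504.4 Mb = 14563.0 MB.
At 80 Mbps: 116504.4 / 80 = 1456 s ≈ 24.3 minutes.

24 minutes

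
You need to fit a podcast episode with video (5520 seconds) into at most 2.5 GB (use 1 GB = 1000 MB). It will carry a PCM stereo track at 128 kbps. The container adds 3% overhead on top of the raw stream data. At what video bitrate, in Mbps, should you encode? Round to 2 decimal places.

Budget: 2.5 GB = 20000.0 Mb.
Stream payload after overhead: 20000.0 / 1.03 = 19417.5 Mb.
Total bitrate budget: 19417.5 Mb / 5520 s = 3.518 Mbps.
Audio: 128 kbps = 0.128 Mbps.
Video: 3.518 − 0.128 = 3.390 Mbps.

3.39 Mbps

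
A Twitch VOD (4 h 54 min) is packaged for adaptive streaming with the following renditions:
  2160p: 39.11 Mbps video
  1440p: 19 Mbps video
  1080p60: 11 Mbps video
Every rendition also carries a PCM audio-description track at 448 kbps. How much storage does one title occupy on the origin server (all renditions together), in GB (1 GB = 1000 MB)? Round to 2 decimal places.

155.35 GB

4 h 54 min = 294 min = 17640 s
Audio: 448 kbps = 0.448 Mbps.
Sum of rendition bitrates: (39.11+0.448) + (19+0.448) + (11+0.448) = 70.454 Mbps.
× 17640 s = 1,242,809 Mb = 155,351 MB = 155.4 GB.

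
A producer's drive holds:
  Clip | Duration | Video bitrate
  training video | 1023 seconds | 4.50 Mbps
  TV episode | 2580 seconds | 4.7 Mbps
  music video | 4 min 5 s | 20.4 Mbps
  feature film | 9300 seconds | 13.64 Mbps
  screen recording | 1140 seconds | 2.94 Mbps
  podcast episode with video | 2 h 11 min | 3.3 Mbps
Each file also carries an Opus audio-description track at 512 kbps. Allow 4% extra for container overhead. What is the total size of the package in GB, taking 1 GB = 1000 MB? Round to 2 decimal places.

24.60 GB

Audio: 512 kbps = 0.512 Mbps.
training video: 5.012 Mbps × 1023 s × 1.04 = 5332.4 Mb
TV episode: 5.212 Mbps × 2580 s × 1.04 = 13984.8 Mb
music video: 20.912 Mbps × 245 s × 1.04 = 5328.4 Mb
feature film: 14.152 Mbps × 9300 s × 1.04 = 136878.1 Mb
screen recording: 3.452 Mbps × 1140 s × 1.04 = 4092.7 Mb
podcast episode with video: 3.812 Mbps × 7860 s × 1.04 = 31160.8 Mb
Total: 196777.2 Mb = 24597.2 MB.
= 24.60 GB.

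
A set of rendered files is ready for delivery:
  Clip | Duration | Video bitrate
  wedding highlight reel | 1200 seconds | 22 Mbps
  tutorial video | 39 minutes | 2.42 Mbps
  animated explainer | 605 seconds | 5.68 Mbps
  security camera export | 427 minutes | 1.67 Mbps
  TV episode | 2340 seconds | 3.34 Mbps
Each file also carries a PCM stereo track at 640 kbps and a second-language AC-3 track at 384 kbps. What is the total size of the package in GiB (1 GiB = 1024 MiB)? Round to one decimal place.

13.9 GiB

Audio total: 640 + 384 = 1024 kbps = 1.024 Mbps.
wedding highlight reel: 23.024 Mbps × 1200 s = 27628.8 Mb
tutorial video: 3.444 Mbps × 2340 s = 8059.0 Mb
animated explainer: 6.704 Mbps × 605 s = 4055.9 Mb
security camera export: 2.694 Mbps × 25620 s = 69020.3 Mb
TV episode: 4.364 Mbps × 2340 s = 10211.8 Mb
Total: 118975.7 Mb = 14872.0 MB.
= 13.85 GiB.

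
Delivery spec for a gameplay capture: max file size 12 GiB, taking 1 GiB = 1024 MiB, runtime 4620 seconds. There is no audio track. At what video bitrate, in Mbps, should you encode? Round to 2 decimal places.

Budget: 12 GiB = 103079.2 Mb.
Total bitrate budget: 103079.2 Mb / 4620 s = 22.312 Mbps.

22.31 Mbps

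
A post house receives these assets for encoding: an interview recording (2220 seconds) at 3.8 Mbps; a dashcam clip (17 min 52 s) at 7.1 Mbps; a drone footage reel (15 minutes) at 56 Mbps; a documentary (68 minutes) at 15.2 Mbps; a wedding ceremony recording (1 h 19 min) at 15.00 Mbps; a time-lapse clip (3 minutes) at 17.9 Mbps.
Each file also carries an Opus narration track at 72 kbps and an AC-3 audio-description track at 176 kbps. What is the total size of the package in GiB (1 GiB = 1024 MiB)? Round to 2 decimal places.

Audio total: 72 + 176 = 248 kbps = 0.248 Mbps.
interview recording: 4.048 Mbps × 2220 s = 8986.6 Mb
dashcam clip: 7.348 Mbps × 1072 s = 7877.1 Mb
drone footage reel: 56.248 Mbps × 900 s = 50623.2 Mb
documentary: 15.448 Mbps × 4080 s = 63027.8 Mb
wedding ceremony recording: 15.248 Mbps × 4740 s = 72275.5 Mb
time-lapse clip: 18.148 Mbps × 180 s = 3266.6 Mb
Total: 206056.8 Mb = 25757.1 MB.
= 23.99 GiB.

23.99 GiB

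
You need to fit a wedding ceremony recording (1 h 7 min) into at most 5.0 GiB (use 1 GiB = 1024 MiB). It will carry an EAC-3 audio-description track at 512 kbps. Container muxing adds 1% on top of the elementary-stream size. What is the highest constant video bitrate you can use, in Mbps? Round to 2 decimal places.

Budget: 5.0 GiB = 42949.7 Mb.
Stream payload after overhead: 42949.7 / 1.01 = 42524.4 Mb.
1 h 7 min = 67 min = 4020 s
Total bitrate budget: 42524.4 Mb / 4020 s = 10.578 Mbps.
Audio: 512 kbps = 0.512 Mbps.
Video: 10.578 − 0.512 = 10.066 Mbps.

10.07 Mbps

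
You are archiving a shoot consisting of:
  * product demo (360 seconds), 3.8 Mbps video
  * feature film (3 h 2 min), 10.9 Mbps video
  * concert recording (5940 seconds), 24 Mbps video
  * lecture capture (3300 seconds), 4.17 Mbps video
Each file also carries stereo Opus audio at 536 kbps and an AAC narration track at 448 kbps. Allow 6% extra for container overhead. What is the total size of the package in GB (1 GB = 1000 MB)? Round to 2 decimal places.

39.34 GB

Audio total: 536 + 448 = 984 kbps = 0.984 Mbps.
product demo: 4.784 Mbps × 360 s × 1.06 = 1825.6 Mb
feature film: 11.884 Mbps × 10920 s × 1.06 = 137559.7 Mb
concert recording: 24.984 Mbps × 5940 s × 1.06 = 157309.3 Mb
lecture capture: 5.154 Mbps × 3300 s × 1.06 = 18028.7 Mb
Total: 314723.2 Mb = 39340.4 MB.
= 39.34 GB.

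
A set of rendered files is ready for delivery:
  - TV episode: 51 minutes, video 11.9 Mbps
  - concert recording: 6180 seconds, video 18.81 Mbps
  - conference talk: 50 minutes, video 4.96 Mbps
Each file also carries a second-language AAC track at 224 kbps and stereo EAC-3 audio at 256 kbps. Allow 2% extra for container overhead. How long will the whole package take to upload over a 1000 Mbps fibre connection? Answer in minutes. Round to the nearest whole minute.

Audio total: 224 + 256 = 480 kbps = 0.480 Mbps.
TV episode: 12.380 Mbps × 3060 s × 1.02 = 38640.5 Mb
concert recording: 19.290 Mbps × 6180 s × 1.02 = 121596.4 Mb
conference talk: 5.440 Mbps × 3000 s × 1.02 = 16646.4 Mb
Total: 176883.3 Mb = 22110.4 MB.
At 1000 Mbps: 176883.3 / 1000 = 177 s ≈ 2.95 minutes.

3 minutes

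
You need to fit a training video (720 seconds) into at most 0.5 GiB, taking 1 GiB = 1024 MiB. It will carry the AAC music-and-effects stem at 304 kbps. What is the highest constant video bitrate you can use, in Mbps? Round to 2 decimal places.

Budget: 0.5 GiB = 4295.0 Mb.
Total bitrate budget: 4295.0 Mb / 720 s = 5.965 Mbps.
Audio: 304 kbps = 0.304 Mbps.
Video: 5.965 − 0.304 = 5.661 Mbps.

5.66 Mbps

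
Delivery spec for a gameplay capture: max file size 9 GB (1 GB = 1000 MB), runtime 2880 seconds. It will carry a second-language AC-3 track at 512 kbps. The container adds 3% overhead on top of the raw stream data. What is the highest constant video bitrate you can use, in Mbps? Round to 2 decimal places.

23.76 Mbps

Budget: 9 GB = 72000.0 Mb.
Stream payload after overhead: 72000.0 / 1.03 = 69902.9 Mb.
Total bitrate budget: 69902.9 Mb / 2880 s = 24.272 Mbps.
Audio: 512 kbps = 0.512 Mbps.
Video: 24.272 − 0.512 = 23.760 Mbps.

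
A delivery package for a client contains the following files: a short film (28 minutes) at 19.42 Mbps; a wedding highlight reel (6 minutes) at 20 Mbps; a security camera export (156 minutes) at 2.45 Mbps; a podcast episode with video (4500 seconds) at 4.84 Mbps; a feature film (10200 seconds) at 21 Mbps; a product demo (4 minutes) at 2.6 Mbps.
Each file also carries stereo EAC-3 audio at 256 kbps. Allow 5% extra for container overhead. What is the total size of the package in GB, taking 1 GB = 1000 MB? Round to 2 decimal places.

40.18 GB

Audio: 256 kbps = 0.256 Mbps.
short film: 19.676 Mbps × 1680 s × 1.05 = 34708.5 Mb
wedding highlight reel: 20.256 Mbps × 360 s × 1.05 = 7656.8 Mb
security camera export: 2.706 Mbps × 9360 s × 1.05 = 26594.6 Mb
podcast episode with video: 5.096 Mbps × 4500 s × 1.05 = 24078.6 Mb
feature film: 21.256 Mbps × 10200 s × 1.05 = 227651.8 Mb
product demo: 2.856 Mbps × 240 s × 1.05 = 719.7 Mb
Total: 321409.9 Mb = 40176.2 MB.
= 40.18 GB.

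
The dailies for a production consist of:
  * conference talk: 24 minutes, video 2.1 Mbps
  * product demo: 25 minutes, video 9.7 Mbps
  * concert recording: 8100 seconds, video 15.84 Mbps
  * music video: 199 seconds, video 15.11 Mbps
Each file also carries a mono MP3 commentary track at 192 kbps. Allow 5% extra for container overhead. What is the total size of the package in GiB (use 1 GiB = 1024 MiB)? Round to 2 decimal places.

18.46 GiB

Audio: 192 kbps = 0.192 Mbps.
conference talk: 2.292 Mbps × 1440 s × 1.05 = 3465.5 Mb
product demo: 9.892 Mbps × 1500 s × 1.05 = 15579.9 Mb
concert recording: 16.032 Mbps × 8100 s × 1.05 = 136352.2 Mb
music video: 15.302 Mbps × 199 s × 1.05 = 3197.4 Mb
Total: 158594.9 Mb = 19824.4 MB.
= 18.46 GiB.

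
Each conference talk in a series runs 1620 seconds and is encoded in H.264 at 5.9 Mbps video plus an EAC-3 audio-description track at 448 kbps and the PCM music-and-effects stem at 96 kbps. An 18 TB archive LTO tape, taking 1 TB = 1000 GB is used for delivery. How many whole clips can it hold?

Audio total: 448 + 96 = 544 kbps = 0.544 Mbps.
Total bitrate: 6.444 Mbps.
Per item: 6.444 Mbps × 1620 s = 10,439 Mb = 1,305 MB.
Capacity: 18 TB = 144,000,000 Mb; 13794.05 items → 13794 complete.

13794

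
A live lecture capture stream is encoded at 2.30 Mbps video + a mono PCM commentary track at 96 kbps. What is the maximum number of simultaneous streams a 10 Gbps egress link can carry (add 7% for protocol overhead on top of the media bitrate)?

Audio: 96 kbps = 0.096 Mbps.
Per-viewer media rate: 2.396 Mbps.
On the wire with 7% overhead: 2.564 Mbps.
10 Gbps = 10,000 Mbps; 10,000 / 2.564 = 3900.58 → 3900 viewers.

3900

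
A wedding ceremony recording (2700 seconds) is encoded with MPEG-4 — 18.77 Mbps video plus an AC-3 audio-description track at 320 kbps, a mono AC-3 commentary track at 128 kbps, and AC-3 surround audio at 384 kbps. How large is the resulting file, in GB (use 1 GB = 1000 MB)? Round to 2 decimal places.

6.62 GB

Audio total: 320 + 128 + 384 = 832 kbps = 0.832 Mbps.
Total bitrate: 18.77 + 0.832 = 19.602 Mbps.
Stream data: 19.602 Mbps × 2700 s = 52925.4 Mb.
52,925 Mb ÷ 8 = 6,616 MB → 6.616 GB.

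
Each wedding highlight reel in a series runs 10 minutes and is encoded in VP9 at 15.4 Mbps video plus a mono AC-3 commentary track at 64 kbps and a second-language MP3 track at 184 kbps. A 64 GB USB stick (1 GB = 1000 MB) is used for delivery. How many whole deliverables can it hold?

10 min = 600 s
Audio total: 64 + 184 = 248 kbps = 0.248 Mbps.
Total bitrate: 15.648 Mbps.
Per item: 15.648 Mbps × 600 s = 9,389 Mb = 1,174 MB.
Capacity: 64 GB = 512,000 Mb; 54.53 items → 54 complete.

54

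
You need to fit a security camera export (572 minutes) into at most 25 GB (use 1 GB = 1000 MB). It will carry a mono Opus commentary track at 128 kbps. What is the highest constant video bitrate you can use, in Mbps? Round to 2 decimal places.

Budget: 25 GB = 200000.0 Mb.
572 min = 34320 s
Total bitrate budget: 200000.0 Mb / 34320 s = 5.828 Mbps.
Audio: 128 kbps = 0.128 Mbps.
Video: 5.828 − 0.128 = 5.700 Mbps.

5.70 Mbps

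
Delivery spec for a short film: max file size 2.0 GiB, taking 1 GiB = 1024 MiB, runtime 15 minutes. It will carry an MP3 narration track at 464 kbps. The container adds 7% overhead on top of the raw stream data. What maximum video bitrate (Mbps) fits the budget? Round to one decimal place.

17.4 Mbps

Budget: 2.0 GiB = 17179.9 Mb.
Stream payload after overhead: 17179.9 / 1.07 = 16056.0 Mb.
15 min = 900 s
Total bitrate budget: 16056.0 Mb / 900 s = 17.840 Mbps.
Audio: 464 kbps = 0.464 Mbps.
Video: 17.840 − 0.464 = 17.376 Mbps.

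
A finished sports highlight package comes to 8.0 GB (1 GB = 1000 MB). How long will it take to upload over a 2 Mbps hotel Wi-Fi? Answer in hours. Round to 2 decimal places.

8.89 hours

File: 8.0 GB = 64000.0 Mb.
At 2 Mbps: 64000.0 / 2 = 32000.0 s ≈ 8.89 hours.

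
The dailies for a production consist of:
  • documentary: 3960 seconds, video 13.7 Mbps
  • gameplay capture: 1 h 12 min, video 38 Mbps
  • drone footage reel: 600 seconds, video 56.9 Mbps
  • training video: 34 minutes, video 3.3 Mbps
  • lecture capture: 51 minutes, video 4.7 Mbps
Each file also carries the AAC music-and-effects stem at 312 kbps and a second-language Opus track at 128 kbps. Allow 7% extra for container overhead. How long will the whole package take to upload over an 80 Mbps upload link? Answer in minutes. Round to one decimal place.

62.4 minutes

Audio total: 312 + 128 = 440 kbps = 0.440 Mbps.
documentary: 14.140 Mbps × 3960 s × 1.07 = 59914.0 Mb
gameplay capture: 38.440 Mbps × 4320 s × 1.07 = 177685.1 Mb
drone footage reel: 57.340 Mbps × 600 s × 1.07 = 36812.3 Mb
training video: 3.740 Mbps × 2040 s × 1.07 = 8163.7 Mb
lecture capture: 5.140 Mbps × 3060 s × 1.07 = 16829.4 Mb
Total: 299404.4 Mb = 37425.6 MB.
At 80 Mbps: 299404.4 / 80 = 3743 s ≈ 62.4 minutes.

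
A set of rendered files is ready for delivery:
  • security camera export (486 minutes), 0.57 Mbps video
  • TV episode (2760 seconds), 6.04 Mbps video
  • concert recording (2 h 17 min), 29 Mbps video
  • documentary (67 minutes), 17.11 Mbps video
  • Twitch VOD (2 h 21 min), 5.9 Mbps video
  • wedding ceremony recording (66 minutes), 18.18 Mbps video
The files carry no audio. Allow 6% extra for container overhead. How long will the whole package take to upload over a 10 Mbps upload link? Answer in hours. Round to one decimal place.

13.6 hours

security camera export: 0.570 Mbps × 29160 s × 1.06 = 17618.5 Mb
TV episode: 6.040 Mbps × 2760 s × 1.06 = 17670.6 Mb
concert recording: 29.000 Mbps × 8220 s × 1.06 = 252682.8 Mb
documentary: 17.110 Mbps × 4020 s × 1.06 = 72909.1 Mb
Twitch VOD: 5.900 Mbps × 8460 s × 1.06 = 52908.8 Mb
wedding ceremony recording: 18.180 Mbps × 3960 s × 1.06 = 76312.4 Mb
Total: 490102.2 Mb = 61262.8 MB.
At 10 Mbps: 490102.2 / 10 = 49010 s ≈ 13.6 hours.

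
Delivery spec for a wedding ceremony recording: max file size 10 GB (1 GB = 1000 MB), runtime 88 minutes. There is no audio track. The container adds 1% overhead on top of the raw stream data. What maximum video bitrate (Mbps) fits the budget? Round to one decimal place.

Budget: 10 GB = 80000.0 Mb.
Stream payload after overhead: 80000.0 / 1.01 = 79207.9 Mb.
88 min = 5280 s
Total bitrate budget: 79207.9 Mb / 5280 s = 15.002 Mbps.

15.0 Mbps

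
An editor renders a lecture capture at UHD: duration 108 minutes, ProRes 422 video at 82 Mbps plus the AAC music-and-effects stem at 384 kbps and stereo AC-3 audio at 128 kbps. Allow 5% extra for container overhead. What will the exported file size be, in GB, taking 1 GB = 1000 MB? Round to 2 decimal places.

70.18 GB

108 min = 6480 s
Audio total: 384 + 128 = 512 kbps = 0.512 Mbps.
Total bitrate: 82 + 0.512 = 82.512 Mbps.
Stream data: 82.512 Mbps × 6480 s = 534677.8 Mb.
With 5% container overhead: ×1.05.
561,412 Mb ÷ 8 = 70,176 MB → 70.18 GB.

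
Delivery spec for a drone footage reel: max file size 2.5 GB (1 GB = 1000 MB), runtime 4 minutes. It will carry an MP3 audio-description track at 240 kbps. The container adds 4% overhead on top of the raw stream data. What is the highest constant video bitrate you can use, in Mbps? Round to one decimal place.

79.9 Mbps

Budget: 2.5 GB = 20000.0 Mb.
Stream payload after overhead: 20000.0 / 1.04 = 19230.8 Mb.
4 min = 240 s
Total bitrate budget: 19230.8 Mb / 240 s = 80.128 Mbps.
Audio: 240 kbps = 0.240 Mbps.
Video: 80.128 − 0.240 = 79.888 Mbps.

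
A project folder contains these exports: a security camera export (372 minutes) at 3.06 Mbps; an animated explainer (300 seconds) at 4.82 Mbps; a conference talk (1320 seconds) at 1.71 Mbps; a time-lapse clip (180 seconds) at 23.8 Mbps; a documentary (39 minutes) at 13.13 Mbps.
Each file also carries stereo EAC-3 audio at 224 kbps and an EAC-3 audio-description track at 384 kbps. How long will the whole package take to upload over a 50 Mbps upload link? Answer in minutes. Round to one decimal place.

Audio total: 224 + 384 = 608 kbps = 0.608 Mbps.
security camera export: 3.668 Mbps × 22320 s = 81869.8 Mb
animated explainer: 5.428 Mbps × 300 s = 1628.4 Mb
conference talk: 2.318 Mbps × 1320 s = 3059.8 Mb
time-lapse clip: 24.408 Mbps × 180 s = 4393.4 Mb
documentary: 13.738 Mbps × 2340 s = 32146.9 Mb
Total: 123098.3 Mb = 15387.3 MB.
At 50 Mbps: 123098.3 / 50 = 2462 s ≈ 41 minutes.

41.0 minutes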